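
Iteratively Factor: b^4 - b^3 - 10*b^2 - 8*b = (b + 2)*(b^3 - 3*b^2 - 4*b) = (b + 1)*(b + 2)*(b^2 - 4*b) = (b - 4)*(b + 1)*(b + 2)*(b)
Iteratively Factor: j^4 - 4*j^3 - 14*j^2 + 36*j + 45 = (j - 3)*(j^3 - j^2 - 17*j - 15) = (j - 3)*(j + 1)*(j^2 - 2*j - 15) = (j - 3)*(j + 1)*(j + 3)*(j - 5)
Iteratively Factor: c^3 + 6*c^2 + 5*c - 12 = (c - 1)*(c^2 + 7*c + 12) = (c - 1)*(c + 3)*(c + 4)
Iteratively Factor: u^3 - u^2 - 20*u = (u - 5)*(u^2 + 4*u) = u*(u - 5)*(u + 4)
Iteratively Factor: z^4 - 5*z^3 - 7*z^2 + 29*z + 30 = (z - 5)*(z^3 - 7*z - 6) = (z - 5)*(z + 1)*(z^2 - z - 6) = (z - 5)*(z + 1)*(z + 2)*(z - 3)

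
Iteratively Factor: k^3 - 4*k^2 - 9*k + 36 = (k - 3)*(k^2 - k - 12) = (k - 3)*(k + 3)*(k - 4)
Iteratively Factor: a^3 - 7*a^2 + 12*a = (a - 3)*(a^2 - 4*a) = (a - 4)*(a - 3)*(a)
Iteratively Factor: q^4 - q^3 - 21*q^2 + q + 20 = (q + 1)*(q^3 - 2*q^2 - 19*q + 20) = (q + 1)*(q + 4)*(q^2 - 6*q + 5) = (q - 1)*(q + 1)*(q + 4)*(q - 5)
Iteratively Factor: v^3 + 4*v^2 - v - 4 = (v + 1)*(v^2 + 3*v - 4) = (v + 1)*(v + 4)*(v - 1)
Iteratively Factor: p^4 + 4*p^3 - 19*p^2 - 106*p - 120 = (p + 2)*(p^3 + 2*p^2 - 23*p - 60) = (p + 2)*(p + 3)*(p^2 - p - 20) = (p - 5)*(p + 2)*(p + 3)*(p + 4)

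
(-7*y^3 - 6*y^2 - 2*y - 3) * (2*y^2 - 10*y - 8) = -14*y^5 + 58*y^4 + 112*y^3 + 62*y^2 + 46*y + 24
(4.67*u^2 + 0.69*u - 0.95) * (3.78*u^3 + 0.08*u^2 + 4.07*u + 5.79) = 17.6526*u^5 + 2.9818*u^4 + 15.4711*u^3 + 29.7716*u^2 + 0.1286*u - 5.5005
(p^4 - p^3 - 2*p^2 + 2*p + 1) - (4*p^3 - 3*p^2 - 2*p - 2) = p^4 - 5*p^3 + p^2 + 4*p + 3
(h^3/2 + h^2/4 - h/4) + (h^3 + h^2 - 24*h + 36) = 3*h^3/2 + 5*h^2/4 - 97*h/4 + 36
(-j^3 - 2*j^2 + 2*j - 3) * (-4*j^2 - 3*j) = 4*j^5 + 11*j^4 - 2*j^3 + 6*j^2 + 9*j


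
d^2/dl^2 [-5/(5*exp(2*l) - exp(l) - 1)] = 5*(2*(10*exp(l) - 1)^2*exp(l) + (20*exp(l) - 1)*(-5*exp(2*l) + exp(l) + 1))*exp(l)/(-5*exp(2*l) + exp(l) + 1)^3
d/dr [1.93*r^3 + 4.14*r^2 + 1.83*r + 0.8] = 5.79*r^2 + 8.28*r + 1.83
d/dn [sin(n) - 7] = cos(n)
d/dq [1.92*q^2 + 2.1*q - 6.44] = 3.84*q + 2.1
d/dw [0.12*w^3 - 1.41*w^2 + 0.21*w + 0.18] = 0.36*w^2 - 2.82*w + 0.21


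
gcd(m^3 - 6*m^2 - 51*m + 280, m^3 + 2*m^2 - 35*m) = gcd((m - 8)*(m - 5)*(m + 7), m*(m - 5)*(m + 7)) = m^2 + 2*m - 35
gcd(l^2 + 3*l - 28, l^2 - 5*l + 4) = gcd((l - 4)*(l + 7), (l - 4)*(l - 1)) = l - 4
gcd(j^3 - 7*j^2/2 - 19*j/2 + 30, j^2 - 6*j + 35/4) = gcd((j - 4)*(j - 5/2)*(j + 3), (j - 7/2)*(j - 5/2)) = j - 5/2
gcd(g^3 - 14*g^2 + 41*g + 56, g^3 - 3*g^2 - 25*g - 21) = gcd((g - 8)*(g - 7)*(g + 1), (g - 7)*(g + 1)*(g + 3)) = g^2 - 6*g - 7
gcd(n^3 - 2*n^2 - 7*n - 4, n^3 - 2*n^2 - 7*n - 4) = n^3 - 2*n^2 - 7*n - 4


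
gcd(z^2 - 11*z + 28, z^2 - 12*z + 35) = z - 7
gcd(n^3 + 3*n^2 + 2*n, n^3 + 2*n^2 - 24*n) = n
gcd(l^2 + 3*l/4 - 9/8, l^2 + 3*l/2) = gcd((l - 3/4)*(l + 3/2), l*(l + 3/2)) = l + 3/2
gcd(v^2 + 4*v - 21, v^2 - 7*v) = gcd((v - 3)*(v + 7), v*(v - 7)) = 1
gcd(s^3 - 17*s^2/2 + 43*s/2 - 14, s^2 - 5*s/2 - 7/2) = s - 7/2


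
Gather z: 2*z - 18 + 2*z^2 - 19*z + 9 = 2*z^2 - 17*z - 9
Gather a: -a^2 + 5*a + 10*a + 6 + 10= -a^2 + 15*a + 16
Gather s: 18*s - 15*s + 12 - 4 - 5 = 3*s + 3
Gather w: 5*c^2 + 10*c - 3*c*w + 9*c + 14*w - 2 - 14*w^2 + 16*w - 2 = 5*c^2 + 19*c - 14*w^2 + w*(30 - 3*c) - 4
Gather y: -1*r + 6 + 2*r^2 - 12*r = 2*r^2 - 13*r + 6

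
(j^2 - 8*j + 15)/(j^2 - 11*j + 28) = (j^2 - 8*j + 15)/(j^2 - 11*j + 28)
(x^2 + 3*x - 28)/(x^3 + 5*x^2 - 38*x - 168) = (x - 4)/(x^2 - 2*x - 24)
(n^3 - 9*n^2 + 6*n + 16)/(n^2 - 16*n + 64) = (n^2 - n - 2)/(n - 8)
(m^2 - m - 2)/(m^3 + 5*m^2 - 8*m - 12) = 1/(m + 6)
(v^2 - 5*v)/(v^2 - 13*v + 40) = v/(v - 8)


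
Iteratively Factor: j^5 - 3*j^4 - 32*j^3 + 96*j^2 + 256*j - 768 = (j + 4)*(j^4 - 7*j^3 - 4*j^2 + 112*j - 192) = (j + 4)^2*(j^3 - 11*j^2 + 40*j - 48) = (j - 4)*(j + 4)^2*(j^2 - 7*j + 12) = (j - 4)^2*(j + 4)^2*(j - 3)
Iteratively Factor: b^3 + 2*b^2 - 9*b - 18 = (b + 3)*(b^2 - b - 6) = (b - 3)*(b + 3)*(b + 2)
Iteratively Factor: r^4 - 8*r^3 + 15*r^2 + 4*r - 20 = (r - 2)*(r^3 - 6*r^2 + 3*r + 10) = (r - 2)^2*(r^2 - 4*r - 5) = (r - 2)^2*(r + 1)*(r - 5)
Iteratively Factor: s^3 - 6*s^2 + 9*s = (s - 3)*(s^2 - 3*s) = s*(s - 3)*(s - 3)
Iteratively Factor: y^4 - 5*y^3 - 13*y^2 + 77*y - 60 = (y - 5)*(y^3 - 13*y + 12) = (y - 5)*(y - 3)*(y^2 + 3*y - 4) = (y - 5)*(y - 3)*(y + 4)*(y - 1)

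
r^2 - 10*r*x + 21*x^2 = (r - 7*x)*(r - 3*x)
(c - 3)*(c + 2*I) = c^2 - 3*c + 2*I*c - 6*I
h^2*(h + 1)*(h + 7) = h^4 + 8*h^3 + 7*h^2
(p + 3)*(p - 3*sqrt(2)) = p^2 - 3*sqrt(2)*p + 3*p - 9*sqrt(2)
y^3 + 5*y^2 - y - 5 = (y - 1)*(y + 1)*(y + 5)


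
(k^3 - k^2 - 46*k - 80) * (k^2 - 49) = k^5 - k^4 - 95*k^3 - 31*k^2 + 2254*k + 3920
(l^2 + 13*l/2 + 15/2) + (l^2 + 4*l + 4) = 2*l^2 + 21*l/2 + 23/2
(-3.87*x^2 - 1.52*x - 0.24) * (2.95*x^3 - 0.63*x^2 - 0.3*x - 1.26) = -11.4165*x^5 - 2.0459*x^4 + 1.4106*x^3 + 5.4834*x^2 + 1.9872*x + 0.3024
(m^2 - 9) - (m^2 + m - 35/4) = -m - 1/4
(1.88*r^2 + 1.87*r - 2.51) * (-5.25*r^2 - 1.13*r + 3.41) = -9.87*r^4 - 11.9419*r^3 + 17.4752*r^2 + 9.213*r - 8.5591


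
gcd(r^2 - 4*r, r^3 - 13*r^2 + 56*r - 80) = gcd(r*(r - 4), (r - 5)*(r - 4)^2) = r - 4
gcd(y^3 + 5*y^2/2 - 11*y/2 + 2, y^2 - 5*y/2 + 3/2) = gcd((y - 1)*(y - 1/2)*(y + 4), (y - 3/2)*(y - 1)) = y - 1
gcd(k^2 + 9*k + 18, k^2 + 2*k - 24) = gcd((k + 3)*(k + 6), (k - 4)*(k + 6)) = k + 6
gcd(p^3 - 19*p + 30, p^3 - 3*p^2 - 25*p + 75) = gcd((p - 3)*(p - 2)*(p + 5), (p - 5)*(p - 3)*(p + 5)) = p^2 + 2*p - 15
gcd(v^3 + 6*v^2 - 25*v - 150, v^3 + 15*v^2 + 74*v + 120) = v^2 + 11*v + 30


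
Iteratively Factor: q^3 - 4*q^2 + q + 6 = (q - 3)*(q^2 - q - 2) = (q - 3)*(q - 2)*(q + 1)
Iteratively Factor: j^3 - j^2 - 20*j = (j - 5)*(j^2 + 4*j) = (j - 5)*(j + 4)*(j)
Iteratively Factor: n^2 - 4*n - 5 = (n + 1)*(n - 5)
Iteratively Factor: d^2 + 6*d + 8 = (d + 4)*(d + 2)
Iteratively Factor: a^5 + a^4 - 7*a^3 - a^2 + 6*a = (a + 3)*(a^4 - 2*a^3 - a^2 + 2*a) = a*(a + 3)*(a^3 - 2*a^2 - a + 2) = a*(a - 1)*(a + 3)*(a^2 - a - 2) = a*(a - 1)*(a + 1)*(a + 3)*(a - 2)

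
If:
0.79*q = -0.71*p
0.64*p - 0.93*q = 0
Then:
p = 0.00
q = 0.00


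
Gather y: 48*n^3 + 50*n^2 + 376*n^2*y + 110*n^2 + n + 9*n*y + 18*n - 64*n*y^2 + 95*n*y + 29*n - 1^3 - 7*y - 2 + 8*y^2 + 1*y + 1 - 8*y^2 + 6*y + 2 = 48*n^3 + 160*n^2 - 64*n*y^2 + 48*n + y*(376*n^2 + 104*n)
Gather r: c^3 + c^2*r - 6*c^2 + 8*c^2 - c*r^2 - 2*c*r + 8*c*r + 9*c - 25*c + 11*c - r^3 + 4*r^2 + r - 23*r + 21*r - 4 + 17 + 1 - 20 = c^3 + 2*c^2 - 5*c - r^3 + r^2*(4 - c) + r*(c^2 + 6*c - 1) - 6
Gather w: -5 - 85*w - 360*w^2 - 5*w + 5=-360*w^2 - 90*w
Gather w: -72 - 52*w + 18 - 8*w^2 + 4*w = -8*w^2 - 48*w - 54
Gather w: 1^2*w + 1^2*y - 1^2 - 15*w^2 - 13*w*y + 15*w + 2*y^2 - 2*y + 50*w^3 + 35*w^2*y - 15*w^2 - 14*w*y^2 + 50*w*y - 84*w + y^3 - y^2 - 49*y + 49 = 50*w^3 + w^2*(35*y - 30) + w*(-14*y^2 + 37*y - 68) + y^3 + y^2 - 50*y + 48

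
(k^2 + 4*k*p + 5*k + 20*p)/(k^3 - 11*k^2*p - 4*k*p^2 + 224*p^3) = (k + 5)/(k^2 - 15*k*p + 56*p^2)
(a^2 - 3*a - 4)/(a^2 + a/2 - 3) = 2*(a^2 - 3*a - 4)/(2*a^2 + a - 6)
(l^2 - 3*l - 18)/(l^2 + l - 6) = (l - 6)/(l - 2)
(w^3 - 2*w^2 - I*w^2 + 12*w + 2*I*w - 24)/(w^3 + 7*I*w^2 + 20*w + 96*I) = (w - 2)/(w + 8*I)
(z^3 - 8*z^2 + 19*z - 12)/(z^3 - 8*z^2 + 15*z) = (z^2 - 5*z + 4)/(z*(z - 5))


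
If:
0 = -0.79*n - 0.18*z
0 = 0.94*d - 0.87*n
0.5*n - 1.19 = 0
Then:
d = 2.20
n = 2.38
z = -10.45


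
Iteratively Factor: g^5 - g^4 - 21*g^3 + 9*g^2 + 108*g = (g)*(g^4 - g^3 - 21*g^2 + 9*g + 108) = g*(g - 4)*(g^3 + 3*g^2 - 9*g - 27) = g*(g - 4)*(g + 3)*(g^2 - 9) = g*(g - 4)*(g + 3)^2*(g - 3)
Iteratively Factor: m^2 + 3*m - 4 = (m + 4)*(m - 1)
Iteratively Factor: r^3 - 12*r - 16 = (r + 2)*(r^2 - 2*r - 8) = (r - 4)*(r + 2)*(r + 2)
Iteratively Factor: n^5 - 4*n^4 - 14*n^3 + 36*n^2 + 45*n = (n + 1)*(n^4 - 5*n^3 - 9*n^2 + 45*n) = (n + 1)*(n + 3)*(n^3 - 8*n^2 + 15*n) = (n - 3)*(n + 1)*(n + 3)*(n^2 - 5*n) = n*(n - 3)*(n + 1)*(n + 3)*(n - 5)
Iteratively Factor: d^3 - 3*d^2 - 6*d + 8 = (d - 1)*(d^2 - 2*d - 8) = (d - 4)*(d - 1)*(d + 2)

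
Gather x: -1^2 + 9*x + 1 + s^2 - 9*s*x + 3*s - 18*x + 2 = s^2 + 3*s + x*(-9*s - 9) + 2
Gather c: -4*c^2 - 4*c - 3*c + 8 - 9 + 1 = -4*c^2 - 7*c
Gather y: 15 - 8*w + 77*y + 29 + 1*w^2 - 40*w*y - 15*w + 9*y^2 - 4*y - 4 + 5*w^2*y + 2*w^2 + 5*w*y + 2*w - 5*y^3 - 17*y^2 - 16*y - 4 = 3*w^2 - 21*w - 5*y^3 - 8*y^2 + y*(5*w^2 - 35*w + 57) + 36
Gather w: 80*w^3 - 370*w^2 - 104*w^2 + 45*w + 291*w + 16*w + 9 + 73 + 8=80*w^3 - 474*w^2 + 352*w + 90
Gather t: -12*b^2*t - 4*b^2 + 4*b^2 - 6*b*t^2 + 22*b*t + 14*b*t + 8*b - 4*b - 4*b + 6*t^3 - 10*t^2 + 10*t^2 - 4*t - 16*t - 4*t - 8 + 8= -6*b*t^2 + 6*t^3 + t*(-12*b^2 + 36*b - 24)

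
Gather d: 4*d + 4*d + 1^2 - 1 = 8*d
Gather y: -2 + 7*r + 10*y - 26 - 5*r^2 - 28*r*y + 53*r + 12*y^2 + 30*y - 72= -5*r^2 + 60*r + 12*y^2 + y*(40 - 28*r) - 100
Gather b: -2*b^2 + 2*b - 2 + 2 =-2*b^2 + 2*b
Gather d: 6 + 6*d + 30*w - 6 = 6*d + 30*w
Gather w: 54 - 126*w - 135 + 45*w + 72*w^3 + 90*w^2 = 72*w^3 + 90*w^2 - 81*w - 81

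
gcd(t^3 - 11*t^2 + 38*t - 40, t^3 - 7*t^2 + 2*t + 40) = t^2 - 9*t + 20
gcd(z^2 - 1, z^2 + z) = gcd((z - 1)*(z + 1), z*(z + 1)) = z + 1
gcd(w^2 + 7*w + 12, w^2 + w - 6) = w + 3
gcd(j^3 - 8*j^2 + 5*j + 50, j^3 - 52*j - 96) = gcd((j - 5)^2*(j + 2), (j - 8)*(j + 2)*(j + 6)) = j + 2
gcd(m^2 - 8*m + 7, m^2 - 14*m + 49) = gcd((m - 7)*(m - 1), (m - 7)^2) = m - 7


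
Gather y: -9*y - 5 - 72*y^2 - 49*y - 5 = -72*y^2 - 58*y - 10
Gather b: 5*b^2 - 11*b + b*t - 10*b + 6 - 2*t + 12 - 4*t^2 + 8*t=5*b^2 + b*(t - 21) - 4*t^2 + 6*t + 18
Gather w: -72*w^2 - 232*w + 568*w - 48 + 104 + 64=-72*w^2 + 336*w + 120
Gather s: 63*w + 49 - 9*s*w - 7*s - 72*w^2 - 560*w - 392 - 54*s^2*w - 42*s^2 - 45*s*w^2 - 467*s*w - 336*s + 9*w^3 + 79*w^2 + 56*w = s^2*(-54*w - 42) + s*(-45*w^2 - 476*w - 343) + 9*w^3 + 7*w^2 - 441*w - 343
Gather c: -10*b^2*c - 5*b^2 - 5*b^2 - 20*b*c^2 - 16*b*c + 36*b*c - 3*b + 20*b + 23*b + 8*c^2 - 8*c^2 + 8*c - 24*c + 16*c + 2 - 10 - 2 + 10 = -10*b^2 - 20*b*c^2 + 40*b + c*(-10*b^2 + 20*b)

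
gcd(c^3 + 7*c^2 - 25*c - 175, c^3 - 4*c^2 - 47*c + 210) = c^2 + 2*c - 35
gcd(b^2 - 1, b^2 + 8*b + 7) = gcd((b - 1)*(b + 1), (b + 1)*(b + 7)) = b + 1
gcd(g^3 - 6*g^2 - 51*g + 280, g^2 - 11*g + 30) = g - 5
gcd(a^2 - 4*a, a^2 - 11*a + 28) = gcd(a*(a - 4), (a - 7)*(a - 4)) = a - 4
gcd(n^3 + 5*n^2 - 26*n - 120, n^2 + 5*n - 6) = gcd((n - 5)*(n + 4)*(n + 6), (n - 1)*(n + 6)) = n + 6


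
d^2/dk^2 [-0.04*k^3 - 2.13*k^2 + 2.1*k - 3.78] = -0.24*k - 4.26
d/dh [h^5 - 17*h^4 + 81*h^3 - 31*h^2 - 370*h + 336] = 5*h^4 - 68*h^3 + 243*h^2 - 62*h - 370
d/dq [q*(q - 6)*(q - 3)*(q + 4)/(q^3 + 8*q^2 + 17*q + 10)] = (q^6 + 16*q^5 + 29*q^4 - 274*q^3 - 1032*q^2 - 360*q + 720)/(q^6 + 16*q^5 + 98*q^4 + 292*q^3 + 449*q^2 + 340*q + 100)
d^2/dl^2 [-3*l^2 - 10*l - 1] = -6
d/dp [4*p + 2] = 4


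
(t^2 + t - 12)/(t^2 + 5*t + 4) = (t - 3)/(t + 1)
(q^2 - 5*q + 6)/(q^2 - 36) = (q^2 - 5*q + 6)/(q^2 - 36)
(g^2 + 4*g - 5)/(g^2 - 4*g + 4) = (g^2 + 4*g - 5)/(g^2 - 4*g + 4)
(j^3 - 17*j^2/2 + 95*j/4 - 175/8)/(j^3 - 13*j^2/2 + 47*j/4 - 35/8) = (2*j - 5)/(2*j - 1)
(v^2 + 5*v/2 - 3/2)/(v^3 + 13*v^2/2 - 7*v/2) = (v + 3)/(v*(v + 7))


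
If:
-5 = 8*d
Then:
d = -5/8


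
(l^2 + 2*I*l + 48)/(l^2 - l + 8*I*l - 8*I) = (l - 6*I)/(l - 1)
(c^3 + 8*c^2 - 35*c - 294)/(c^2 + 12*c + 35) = (c^2 + c - 42)/(c + 5)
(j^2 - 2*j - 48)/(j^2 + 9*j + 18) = (j - 8)/(j + 3)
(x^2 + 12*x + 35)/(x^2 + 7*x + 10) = (x + 7)/(x + 2)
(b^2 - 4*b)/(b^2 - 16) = b/(b + 4)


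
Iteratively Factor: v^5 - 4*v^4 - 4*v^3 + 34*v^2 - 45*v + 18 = (v - 1)*(v^4 - 3*v^3 - 7*v^2 + 27*v - 18) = (v - 2)*(v - 1)*(v^3 - v^2 - 9*v + 9) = (v - 2)*(v - 1)*(v + 3)*(v^2 - 4*v + 3) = (v - 2)*(v - 1)^2*(v + 3)*(v - 3)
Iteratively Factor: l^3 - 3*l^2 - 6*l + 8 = (l - 1)*(l^2 - 2*l - 8) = (l - 4)*(l - 1)*(l + 2)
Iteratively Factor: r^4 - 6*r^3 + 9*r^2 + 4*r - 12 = (r - 2)*(r^3 - 4*r^2 + r + 6) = (r - 2)*(r + 1)*(r^2 - 5*r + 6) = (r - 3)*(r - 2)*(r + 1)*(r - 2)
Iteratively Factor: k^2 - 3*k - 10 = (k + 2)*(k - 5)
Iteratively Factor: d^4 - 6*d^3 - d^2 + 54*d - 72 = (d - 3)*(d^3 - 3*d^2 - 10*d + 24) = (d - 3)*(d + 3)*(d^2 - 6*d + 8) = (d - 3)*(d - 2)*(d + 3)*(d - 4)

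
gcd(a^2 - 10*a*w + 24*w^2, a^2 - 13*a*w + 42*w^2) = -a + 6*w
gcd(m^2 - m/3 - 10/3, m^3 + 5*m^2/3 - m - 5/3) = m + 5/3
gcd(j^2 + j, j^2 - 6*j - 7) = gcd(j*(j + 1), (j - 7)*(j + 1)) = j + 1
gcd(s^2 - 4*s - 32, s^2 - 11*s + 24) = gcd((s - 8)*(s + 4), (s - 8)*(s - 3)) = s - 8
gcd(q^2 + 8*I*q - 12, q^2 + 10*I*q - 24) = q + 6*I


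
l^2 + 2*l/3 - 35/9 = (l - 5/3)*(l + 7/3)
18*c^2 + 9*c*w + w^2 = (3*c + w)*(6*c + w)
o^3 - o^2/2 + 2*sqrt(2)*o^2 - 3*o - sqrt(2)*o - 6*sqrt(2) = (o - 2)*(o + 3/2)*(o + 2*sqrt(2))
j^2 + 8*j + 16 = (j + 4)^2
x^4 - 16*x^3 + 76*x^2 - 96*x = x*(x - 8)*(x - 6)*(x - 2)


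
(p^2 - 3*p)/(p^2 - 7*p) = (p - 3)/(p - 7)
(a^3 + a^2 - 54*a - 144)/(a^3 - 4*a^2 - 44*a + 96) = (a + 3)/(a - 2)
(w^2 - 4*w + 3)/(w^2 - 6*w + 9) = (w - 1)/(w - 3)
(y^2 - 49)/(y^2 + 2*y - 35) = (y - 7)/(y - 5)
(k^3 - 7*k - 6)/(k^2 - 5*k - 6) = (k^2 - k - 6)/(k - 6)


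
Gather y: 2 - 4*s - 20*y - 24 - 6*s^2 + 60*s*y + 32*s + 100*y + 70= -6*s^2 + 28*s + y*(60*s + 80) + 48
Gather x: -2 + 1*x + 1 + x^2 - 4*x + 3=x^2 - 3*x + 2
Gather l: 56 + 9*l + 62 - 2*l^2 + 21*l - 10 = -2*l^2 + 30*l + 108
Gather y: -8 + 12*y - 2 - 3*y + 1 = 9*y - 9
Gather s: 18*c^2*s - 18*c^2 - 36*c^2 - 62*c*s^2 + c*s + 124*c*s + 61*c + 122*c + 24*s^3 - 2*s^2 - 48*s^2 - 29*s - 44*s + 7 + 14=-54*c^2 + 183*c + 24*s^3 + s^2*(-62*c - 50) + s*(18*c^2 + 125*c - 73) + 21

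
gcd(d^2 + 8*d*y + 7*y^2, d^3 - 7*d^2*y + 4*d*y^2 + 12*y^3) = d + y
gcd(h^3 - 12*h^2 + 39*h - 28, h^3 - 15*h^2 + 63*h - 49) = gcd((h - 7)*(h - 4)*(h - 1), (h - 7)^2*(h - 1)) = h^2 - 8*h + 7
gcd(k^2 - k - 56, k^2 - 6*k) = 1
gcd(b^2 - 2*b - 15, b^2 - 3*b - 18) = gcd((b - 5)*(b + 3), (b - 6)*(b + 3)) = b + 3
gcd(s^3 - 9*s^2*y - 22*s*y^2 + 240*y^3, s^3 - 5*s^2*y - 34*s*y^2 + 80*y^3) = -s^2 + 3*s*y + 40*y^2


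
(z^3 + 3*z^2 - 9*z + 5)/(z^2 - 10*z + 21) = (z^3 + 3*z^2 - 9*z + 5)/(z^2 - 10*z + 21)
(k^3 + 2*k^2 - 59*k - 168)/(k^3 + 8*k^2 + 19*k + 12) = (k^2 - k - 56)/(k^2 + 5*k + 4)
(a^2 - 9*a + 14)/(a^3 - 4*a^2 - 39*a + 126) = (a - 2)/(a^2 + 3*a - 18)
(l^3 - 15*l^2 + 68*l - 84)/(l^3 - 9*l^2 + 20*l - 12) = (l - 7)/(l - 1)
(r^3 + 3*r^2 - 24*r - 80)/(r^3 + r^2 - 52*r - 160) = (r^2 - r - 20)/(r^2 - 3*r - 40)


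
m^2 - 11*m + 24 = (m - 8)*(m - 3)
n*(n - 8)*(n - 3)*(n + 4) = n^4 - 7*n^3 - 20*n^2 + 96*n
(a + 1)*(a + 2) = a^2 + 3*a + 2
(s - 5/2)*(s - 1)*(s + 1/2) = s^3 - 3*s^2 + 3*s/4 + 5/4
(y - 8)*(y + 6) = y^2 - 2*y - 48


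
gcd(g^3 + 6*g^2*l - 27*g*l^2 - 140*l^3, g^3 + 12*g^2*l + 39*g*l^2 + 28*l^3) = g^2 + 11*g*l + 28*l^2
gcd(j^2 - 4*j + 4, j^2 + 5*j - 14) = j - 2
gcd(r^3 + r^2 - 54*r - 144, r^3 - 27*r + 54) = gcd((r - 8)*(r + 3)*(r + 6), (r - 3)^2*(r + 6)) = r + 6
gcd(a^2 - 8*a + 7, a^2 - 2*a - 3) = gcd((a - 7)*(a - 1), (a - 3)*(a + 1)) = 1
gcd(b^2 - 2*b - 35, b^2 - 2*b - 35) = b^2 - 2*b - 35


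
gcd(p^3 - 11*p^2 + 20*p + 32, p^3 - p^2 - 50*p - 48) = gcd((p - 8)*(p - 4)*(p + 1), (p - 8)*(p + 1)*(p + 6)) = p^2 - 7*p - 8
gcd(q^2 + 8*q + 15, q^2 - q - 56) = 1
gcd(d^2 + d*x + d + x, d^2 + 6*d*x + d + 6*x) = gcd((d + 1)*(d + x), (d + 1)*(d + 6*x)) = d + 1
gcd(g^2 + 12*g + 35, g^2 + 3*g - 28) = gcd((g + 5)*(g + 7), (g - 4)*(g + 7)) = g + 7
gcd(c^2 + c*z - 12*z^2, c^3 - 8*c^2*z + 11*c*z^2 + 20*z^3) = 1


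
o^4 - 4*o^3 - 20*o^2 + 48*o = o*(o - 6)*(o - 2)*(o + 4)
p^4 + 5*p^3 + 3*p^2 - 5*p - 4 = (p - 1)*(p + 1)^2*(p + 4)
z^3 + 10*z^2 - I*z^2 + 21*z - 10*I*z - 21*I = (z + 3)*(z + 7)*(z - I)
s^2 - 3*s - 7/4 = (s - 7/2)*(s + 1/2)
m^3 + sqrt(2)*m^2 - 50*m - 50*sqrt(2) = (m - 5*sqrt(2))*(m + sqrt(2))*(m + 5*sqrt(2))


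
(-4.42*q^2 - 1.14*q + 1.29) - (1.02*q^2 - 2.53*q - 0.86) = -5.44*q^2 + 1.39*q + 2.15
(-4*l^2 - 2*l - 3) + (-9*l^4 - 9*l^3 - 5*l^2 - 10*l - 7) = -9*l^4 - 9*l^3 - 9*l^2 - 12*l - 10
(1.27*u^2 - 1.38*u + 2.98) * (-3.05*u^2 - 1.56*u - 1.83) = -3.8735*u^4 + 2.2278*u^3 - 9.2603*u^2 - 2.1234*u - 5.4534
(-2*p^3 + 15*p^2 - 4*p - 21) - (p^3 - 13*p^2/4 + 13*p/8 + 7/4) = -3*p^3 + 73*p^2/4 - 45*p/8 - 91/4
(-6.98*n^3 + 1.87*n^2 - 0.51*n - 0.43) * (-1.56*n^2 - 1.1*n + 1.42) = 10.8888*n^5 + 4.7608*n^4 - 11.173*n^3 + 3.8872*n^2 - 0.2512*n - 0.6106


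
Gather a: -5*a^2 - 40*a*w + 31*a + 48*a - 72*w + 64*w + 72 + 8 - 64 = -5*a^2 + a*(79 - 40*w) - 8*w + 16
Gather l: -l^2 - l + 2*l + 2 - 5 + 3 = -l^2 + l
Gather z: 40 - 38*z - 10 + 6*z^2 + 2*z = 6*z^2 - 36*z + 30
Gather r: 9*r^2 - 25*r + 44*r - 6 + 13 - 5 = 9*r^2 + 19*r + 2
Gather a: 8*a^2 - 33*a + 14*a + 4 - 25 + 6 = 8*a^2 - 19*a - 15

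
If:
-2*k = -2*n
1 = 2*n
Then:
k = 1/2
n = 1/2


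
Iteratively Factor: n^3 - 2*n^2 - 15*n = (n + 3)*(n^2 - 5*n) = n*(n + 3)*(n - 5)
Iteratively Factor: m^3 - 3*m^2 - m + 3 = (m + 1)*(m^2 - 4*m + 3) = (m - 1)*(m + 1)*(m - 3)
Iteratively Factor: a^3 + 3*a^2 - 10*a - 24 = (a + 4)*(a^2 - a - 6) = (a - 3)*(a + 4)*(a + 2)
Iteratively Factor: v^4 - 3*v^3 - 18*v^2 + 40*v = (v - 5)*(v^3 + 2*v^2 - 8*v) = (v - 5)*(v + 4)*(v^2 - 2*v) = (v - 5)*(v - 2)*(v + 4)*(v)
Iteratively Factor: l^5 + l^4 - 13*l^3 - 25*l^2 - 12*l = (l - 4)*(l^4 + 5*l^3 + 7*l^2 + 3*l) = (l - 4)*(l + 1)*(l^3 + 4*l^2 + 3*l) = l*(l - 4)*(l + 1)*(l^2 + 4*l + 3) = l*(l - 4)*(l + 1)*(l + 3)*(l + 1)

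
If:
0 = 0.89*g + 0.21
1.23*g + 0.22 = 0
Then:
No Solution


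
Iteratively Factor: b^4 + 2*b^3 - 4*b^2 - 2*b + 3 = (b + 3)*(b^3 - b^2 - b + 1) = (b - 1)*(b + 3)*(b^2 - 1) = (b - 1)*(b + 1)*(b + 3)*(b - 1)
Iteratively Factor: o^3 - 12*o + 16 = (o - 2)*(o^2 + 2*o - 8) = (o - 2)*(o + 4)*(o - 2)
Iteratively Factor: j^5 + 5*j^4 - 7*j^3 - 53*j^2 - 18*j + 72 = (j - 1)*(j^4 + 6*j^3 - j^2 - 54*j - 72) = (j - 3)*(j - 1)*(j^3 + 9*j^2 + 26*j + 24) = (j - 3)*(j - 1)*(j + 2)*(j^2 + 7*j + 12) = (j - 3)*(j - 1)*(j + 2)*(j + 4)*(j + 3)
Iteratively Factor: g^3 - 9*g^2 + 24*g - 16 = (g - 4)*(g^2 - 5*g + 4) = (g - 4)*(g - 1)*(g - 4)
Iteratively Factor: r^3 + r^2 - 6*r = (r)*(r^2 + r - 6) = r*(r - 2)*(r + 3)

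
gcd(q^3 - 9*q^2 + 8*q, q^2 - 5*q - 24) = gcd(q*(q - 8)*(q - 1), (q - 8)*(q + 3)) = q - 8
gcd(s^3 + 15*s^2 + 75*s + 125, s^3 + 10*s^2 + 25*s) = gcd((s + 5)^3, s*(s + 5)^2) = s^2 + 10*s + 25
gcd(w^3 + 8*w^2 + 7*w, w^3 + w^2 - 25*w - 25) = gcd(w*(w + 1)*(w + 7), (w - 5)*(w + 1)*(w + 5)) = w + 1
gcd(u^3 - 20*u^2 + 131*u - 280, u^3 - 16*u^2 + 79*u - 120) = u^2 - 13*u + 40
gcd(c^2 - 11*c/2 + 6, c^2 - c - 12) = c - 4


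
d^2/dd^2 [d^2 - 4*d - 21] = 2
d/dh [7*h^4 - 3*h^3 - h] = 28*h^3 - 9*h^2 - 1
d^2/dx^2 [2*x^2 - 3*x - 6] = 4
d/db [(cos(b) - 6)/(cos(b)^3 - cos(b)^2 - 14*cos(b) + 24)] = (27*cos(b) - 19*cos(2*b) + cos(3*b) + 101)*sin(b)/(2*(cos(b)^3 - cos(b)^2 - 14*cos(b) + 24)^2)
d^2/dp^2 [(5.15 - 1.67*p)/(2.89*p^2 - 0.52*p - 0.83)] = ((1.67*p - 5.15)*(5.78*p - 0.52)*(11.56*p - 1.04) + (28.9578*p - 31.5038)*(-2.89*p^2 + 0.52*p + 0.83))/(-2.89*p^2 + 0.52*p + 0.83)^3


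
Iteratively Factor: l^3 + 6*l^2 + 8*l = (l + 4)*(l^2 + 2*l) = l*(l + 4)*(l + 2)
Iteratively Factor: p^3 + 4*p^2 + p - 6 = (p - 1)*(p^2 + 5*p + 6) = (p - 1)*(p + 3)*(p + 2)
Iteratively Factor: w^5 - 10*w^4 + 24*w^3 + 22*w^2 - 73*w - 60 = (w - 5)*(w^4 - 5*w^3 - w^2 + 17*w + 12) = (w - 5)*(w - 3)*(w^3 - 2*w^2 - 7*w - 4) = (w - 5)*(w - 3)*(w + 1)*(w^2 - 3*w - 4) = (w - 5)*(w - 3)*(w + 1)^2*(w - 4)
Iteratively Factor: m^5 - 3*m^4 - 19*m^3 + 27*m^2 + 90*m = (m - 3)*(m^4 - 19*m^2 - 30*m) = (m - 5)*(m - 3)*(m^3 + 5*m^2 + 6*m) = m*(m - 5)*(m - 3)*(m^2 + 5*m + 6) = m*(m - 5)*(m - 3)*(m + 2)*(m + 3)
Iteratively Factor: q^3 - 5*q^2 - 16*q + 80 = (q + 4)*(q^2 - 9*q + 20) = (q - 4)*(q + 4)*(q - 5)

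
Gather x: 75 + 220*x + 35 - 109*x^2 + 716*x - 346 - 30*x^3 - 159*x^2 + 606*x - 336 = -30*x^3 - 268*x^2 + 1542*x - 572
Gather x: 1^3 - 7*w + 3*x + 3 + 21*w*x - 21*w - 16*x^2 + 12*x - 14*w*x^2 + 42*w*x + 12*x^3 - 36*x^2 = -28*w + 12*x^3 + x^2*(-14*w - 52) + x*(63*w + 15) + 4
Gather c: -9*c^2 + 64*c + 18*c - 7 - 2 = -9*c^2 + 82*c - 9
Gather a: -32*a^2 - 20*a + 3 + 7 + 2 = -32*a^2 - 20*a + 12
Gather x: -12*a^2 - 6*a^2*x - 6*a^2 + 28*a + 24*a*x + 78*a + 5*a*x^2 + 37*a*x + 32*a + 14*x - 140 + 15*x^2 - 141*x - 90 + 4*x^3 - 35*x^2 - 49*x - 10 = -18*a^2 + 138*a + 4*x^3 + x^2*(5*a - 20) + x*(-6*a^2 + 61*a - 176) - 240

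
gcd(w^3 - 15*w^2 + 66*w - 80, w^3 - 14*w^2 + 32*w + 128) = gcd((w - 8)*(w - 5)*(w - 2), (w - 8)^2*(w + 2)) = w - 8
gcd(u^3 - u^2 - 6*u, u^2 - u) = u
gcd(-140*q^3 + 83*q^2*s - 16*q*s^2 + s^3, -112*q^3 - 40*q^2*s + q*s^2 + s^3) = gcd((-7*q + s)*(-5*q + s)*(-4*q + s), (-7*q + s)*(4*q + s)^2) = 7*q - s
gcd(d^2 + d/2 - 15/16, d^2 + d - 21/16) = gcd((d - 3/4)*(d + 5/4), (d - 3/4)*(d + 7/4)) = d - 3/4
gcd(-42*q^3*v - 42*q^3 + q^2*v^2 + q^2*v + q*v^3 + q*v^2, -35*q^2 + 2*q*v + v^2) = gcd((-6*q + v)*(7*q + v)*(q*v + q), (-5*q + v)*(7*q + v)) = 7*q + v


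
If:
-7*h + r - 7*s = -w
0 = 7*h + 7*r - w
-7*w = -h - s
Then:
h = -335*w/7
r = 48*w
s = 384*w/7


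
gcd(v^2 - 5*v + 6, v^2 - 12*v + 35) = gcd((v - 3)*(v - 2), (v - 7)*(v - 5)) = 1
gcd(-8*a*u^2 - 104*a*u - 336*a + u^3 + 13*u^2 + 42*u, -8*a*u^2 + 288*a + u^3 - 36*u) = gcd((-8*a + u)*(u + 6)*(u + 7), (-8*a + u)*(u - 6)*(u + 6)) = -8*a*u - 48*a + u^2 + 6*u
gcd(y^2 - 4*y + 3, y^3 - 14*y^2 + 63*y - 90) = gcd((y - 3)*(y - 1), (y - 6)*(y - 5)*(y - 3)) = y - 3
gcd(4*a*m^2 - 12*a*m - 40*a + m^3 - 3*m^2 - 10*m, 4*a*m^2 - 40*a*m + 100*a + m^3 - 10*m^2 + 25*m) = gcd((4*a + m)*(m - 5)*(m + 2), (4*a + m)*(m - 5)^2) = 4*a*m - 20*a + m^2 - 5*m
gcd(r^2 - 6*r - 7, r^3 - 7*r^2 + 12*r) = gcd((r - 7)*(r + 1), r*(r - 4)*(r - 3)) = 1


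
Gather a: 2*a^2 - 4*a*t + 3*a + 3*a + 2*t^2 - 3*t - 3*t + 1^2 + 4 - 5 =2*a^2 + a*(6 - 4*t) + 2*t^2 - 6*t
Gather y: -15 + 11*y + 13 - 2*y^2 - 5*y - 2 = -2*y^2 + 6*y - 4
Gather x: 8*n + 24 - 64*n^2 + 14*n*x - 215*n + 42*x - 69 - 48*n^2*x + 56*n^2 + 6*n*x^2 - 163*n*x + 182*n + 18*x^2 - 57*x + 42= -8*n^2 - 25*n + x^2*(6*n + 18) + x*(-48*n^2 - 149*n - 15) - 3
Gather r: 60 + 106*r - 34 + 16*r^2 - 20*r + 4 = 16*r^2 + 86*r + 30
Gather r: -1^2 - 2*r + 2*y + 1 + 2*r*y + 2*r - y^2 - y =2*r*y - y^2 + y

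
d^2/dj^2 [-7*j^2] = -14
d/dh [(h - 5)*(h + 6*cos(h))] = h + (5 - h)*(6*sin(h) - 1) + 6*cos(h)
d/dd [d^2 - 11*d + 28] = 2*d - 11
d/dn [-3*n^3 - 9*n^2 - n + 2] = -9*n^2 - 18*n - 1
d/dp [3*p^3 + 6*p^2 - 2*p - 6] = 9*p^2 + 12*p - 2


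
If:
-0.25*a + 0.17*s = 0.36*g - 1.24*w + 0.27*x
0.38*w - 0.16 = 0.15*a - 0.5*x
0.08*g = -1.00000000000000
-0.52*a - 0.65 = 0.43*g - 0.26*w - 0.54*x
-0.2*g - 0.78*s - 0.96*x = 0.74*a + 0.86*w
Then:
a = 12.99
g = -12.50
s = -14.59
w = 1.64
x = 2.97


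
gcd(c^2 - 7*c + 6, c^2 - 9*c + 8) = c - 1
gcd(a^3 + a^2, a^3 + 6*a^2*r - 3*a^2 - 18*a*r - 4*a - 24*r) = a + 1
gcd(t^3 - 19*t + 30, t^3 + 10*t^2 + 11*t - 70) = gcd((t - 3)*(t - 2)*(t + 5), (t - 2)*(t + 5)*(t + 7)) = t^2 + 3*t - 10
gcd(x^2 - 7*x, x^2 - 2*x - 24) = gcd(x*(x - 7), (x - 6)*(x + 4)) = 1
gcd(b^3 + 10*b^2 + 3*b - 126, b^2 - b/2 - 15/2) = b - 3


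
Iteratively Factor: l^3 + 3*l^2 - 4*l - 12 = (l - 2)*(l^2 + 5*l + 6) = (l - 2)*(l + 3)*(l + 2)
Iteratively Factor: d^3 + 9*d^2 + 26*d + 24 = (d + 3)*(d^2 + 6*d + 8) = (d + 2)*(d + 3)*(d + 4)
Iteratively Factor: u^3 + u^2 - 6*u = (u - 2)*(u^2 + 3*u) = (u - 2)*(u + 3)*(u)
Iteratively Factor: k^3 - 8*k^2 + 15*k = (k - 5)*(k^2 - 3*k) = k*(k - 5)*(k - 3)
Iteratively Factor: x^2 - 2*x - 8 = (x + 2)*(x - 4)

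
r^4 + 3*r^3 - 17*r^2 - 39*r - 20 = (r - 4)*(r + 1)^2*(r + 5)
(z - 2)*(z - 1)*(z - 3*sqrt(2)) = z^3 - 3*sqrt(2)*z^2 - 3*z^2 + 2*z + 9*sqrt(2)*z - 6*sqrt(2)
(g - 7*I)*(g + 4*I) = g^2 - 3*I*g + 28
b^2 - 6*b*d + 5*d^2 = (b - 5*d)*(b - d)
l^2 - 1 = (l - 1)*(l + 1)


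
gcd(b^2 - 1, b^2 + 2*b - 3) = b - 1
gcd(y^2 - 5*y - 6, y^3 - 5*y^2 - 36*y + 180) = y - 6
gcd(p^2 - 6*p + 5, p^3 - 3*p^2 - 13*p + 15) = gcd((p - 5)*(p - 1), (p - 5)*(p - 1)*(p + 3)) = p^2 - 6*p + 5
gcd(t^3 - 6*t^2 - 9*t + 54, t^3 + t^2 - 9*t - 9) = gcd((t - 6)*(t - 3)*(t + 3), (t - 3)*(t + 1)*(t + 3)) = t^2 - 9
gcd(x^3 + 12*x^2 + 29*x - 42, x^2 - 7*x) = 1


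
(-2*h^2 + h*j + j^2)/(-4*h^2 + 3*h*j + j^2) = (2*h + j)/(4*h + j)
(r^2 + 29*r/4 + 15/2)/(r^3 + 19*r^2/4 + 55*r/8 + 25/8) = 2*(r + 6)/(2*r^2 + 7*r + 5)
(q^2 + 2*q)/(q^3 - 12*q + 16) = q*(q + 2)/(q^3 - 12*q + 16)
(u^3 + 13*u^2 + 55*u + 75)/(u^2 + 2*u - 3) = (u^2 + 10*u + 25)/(u - 1)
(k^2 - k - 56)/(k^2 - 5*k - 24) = (k + 7)/(k + 3)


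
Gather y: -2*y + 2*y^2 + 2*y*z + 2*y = 2*y^2 + 2*y*z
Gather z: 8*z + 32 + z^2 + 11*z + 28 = z^2 + 19*z + 60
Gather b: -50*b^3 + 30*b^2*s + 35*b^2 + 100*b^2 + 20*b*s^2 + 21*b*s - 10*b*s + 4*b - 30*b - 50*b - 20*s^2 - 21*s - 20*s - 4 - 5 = -50*b^3 + b^2*(30*s + 135) + b*(20*s^2 + 11*s - 76) - 20*s^2 - 41*s - 9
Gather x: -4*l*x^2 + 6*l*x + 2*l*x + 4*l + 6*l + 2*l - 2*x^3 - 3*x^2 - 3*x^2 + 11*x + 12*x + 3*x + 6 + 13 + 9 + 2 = 12*l - 2*x^3 + x^2*(-4*l - 6) + x*(8*l + 26) + 30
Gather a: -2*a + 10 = 10 - 2*a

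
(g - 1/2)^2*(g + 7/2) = g^3 + 5*g^2/2 - 13*g/4 + 7/8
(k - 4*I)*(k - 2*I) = k^2 - 6*I*k - 8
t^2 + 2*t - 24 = (t - 4)*(t + 6)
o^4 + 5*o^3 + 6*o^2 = o^2*(o + 2)*(o + 3)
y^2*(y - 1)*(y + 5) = y^4 + 4*y^3 - 5*y^2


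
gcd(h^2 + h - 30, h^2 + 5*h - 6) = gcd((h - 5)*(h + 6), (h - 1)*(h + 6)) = h + 6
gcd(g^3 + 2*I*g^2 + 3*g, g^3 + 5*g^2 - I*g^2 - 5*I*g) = g^2 - I*g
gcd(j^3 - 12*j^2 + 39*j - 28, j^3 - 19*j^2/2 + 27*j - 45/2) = 1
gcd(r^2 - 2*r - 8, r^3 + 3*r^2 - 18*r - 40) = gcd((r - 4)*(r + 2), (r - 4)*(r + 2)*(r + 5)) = r^2 - 2*r - 8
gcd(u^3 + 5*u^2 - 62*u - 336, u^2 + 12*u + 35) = u + 7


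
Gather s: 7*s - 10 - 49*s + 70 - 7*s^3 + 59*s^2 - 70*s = -7*s^3 + 59*s^2 - 112*s + 60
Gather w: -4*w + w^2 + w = w^2 - 3*w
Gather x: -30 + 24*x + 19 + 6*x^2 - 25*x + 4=6*x^2 - x - 7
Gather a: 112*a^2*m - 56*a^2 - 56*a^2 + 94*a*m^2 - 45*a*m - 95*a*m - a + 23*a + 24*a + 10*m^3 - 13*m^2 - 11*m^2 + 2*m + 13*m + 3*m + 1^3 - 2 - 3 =a^2*(112*m - 112) + a*(94*m^2 - 140*m + 46) + 10*m^3 - 24*m^2 + 18*m - 4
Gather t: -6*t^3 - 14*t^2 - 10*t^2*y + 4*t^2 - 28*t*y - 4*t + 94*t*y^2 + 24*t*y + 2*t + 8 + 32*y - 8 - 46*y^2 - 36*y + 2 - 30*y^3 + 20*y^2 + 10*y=-6*t^3 + t^2*(-10*y - 10) + t*(94*y^2 - 4*y - 2) - 30*y^3 - 26*y^2 + 6*y + 2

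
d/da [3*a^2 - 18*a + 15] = 6*a - 18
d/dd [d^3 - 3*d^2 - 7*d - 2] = 3*d^2 - 6*d - 7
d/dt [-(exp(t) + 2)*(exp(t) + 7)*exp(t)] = (-3*exp(2*t) - 18*exp(t) - 14)*exp(t)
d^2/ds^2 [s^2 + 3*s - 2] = 2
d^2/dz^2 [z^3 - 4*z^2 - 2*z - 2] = 6*z - 8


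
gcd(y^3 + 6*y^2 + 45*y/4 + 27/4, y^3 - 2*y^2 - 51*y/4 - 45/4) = y^2 + 3*y + 9/4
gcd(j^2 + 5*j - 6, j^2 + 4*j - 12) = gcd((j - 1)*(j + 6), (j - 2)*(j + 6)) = j + 6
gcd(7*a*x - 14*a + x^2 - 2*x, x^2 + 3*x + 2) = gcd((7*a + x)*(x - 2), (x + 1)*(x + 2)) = 1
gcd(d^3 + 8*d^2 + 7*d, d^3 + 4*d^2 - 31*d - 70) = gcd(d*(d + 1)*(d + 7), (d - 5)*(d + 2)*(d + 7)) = d + 7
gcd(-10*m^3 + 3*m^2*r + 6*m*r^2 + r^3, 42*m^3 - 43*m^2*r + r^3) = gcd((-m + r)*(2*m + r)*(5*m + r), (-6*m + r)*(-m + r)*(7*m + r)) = -m + r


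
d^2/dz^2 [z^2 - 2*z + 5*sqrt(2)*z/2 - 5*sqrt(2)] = 2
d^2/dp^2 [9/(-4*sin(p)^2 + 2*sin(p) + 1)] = 18*(-32*sin(p)^4 + 12*sin(p)^3 + 38*sin(p)^2 - 23*sin(p) + 8)/(-4*sin(p)^2 + 2*sin(p) + 1)^3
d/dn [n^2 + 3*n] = 2*n + 3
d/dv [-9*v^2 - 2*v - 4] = -18*v - 2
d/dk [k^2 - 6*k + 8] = 2*k - 6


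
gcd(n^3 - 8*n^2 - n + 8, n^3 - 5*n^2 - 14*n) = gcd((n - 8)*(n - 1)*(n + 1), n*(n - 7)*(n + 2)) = 1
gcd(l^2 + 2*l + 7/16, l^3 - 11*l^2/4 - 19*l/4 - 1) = l + 1/4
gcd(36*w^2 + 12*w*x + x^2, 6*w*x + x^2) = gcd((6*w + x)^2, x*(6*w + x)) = 6*w + x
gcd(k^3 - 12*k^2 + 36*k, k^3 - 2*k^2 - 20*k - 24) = k - 6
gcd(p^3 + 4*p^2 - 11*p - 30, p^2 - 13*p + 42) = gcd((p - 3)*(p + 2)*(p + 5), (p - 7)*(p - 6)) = 1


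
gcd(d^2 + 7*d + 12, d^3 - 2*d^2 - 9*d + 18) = d + 3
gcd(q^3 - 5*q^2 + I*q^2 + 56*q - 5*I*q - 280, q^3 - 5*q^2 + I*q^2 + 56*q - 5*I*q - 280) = q^3 + q^2*(-5 + I) + q*(56 - 5*I) - 280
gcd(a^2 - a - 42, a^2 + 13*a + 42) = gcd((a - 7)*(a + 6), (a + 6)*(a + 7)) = a + 6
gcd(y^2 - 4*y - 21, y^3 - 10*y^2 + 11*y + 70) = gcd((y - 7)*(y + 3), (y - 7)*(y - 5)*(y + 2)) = y - 7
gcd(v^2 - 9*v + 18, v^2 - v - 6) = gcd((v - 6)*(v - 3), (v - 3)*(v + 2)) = v - 3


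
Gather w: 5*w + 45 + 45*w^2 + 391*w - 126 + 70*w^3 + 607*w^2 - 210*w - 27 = 70*w^3 + 652*w^2 + 186*w - 108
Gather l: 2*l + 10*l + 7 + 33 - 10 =12*l + 30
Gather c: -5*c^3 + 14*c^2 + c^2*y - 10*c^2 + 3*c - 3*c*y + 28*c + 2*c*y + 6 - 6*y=-5*c^3 + c^2*(y + 4) + c*(31 - y) - 6*y + 6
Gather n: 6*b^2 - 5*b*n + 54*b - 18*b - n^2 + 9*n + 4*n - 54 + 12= 6*b^2 + 36*b - n^2 + n*(13 - 5*b) - 42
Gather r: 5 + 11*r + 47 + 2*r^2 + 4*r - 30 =2*r^2 + 15*r + 22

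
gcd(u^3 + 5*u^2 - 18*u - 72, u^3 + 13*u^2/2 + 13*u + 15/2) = u + 3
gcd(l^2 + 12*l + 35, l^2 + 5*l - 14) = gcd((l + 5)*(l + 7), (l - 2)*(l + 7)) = l + 7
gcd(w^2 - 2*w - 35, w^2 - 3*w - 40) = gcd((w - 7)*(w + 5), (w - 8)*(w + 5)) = w + 5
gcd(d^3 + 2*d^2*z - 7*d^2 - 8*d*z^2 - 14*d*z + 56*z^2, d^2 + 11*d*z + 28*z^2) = d + 4*z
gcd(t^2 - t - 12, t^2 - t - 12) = t^2 - t - 12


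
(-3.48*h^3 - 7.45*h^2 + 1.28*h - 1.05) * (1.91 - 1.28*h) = 4.4544*h^4 + 2.8892*h^3 - 15.8679*h^2 + 3.7888*h - 2.0055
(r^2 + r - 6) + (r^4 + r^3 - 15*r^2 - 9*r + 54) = r^4 + r^3 - 14*r^2 - 8*r + 48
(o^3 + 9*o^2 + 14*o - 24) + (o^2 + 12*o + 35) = o^3 + 10*o^2 + 26*o + 11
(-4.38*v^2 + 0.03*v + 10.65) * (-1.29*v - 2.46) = 5.6502*v^3 + 10.7361*v^2 - 13.8123*v - 26.199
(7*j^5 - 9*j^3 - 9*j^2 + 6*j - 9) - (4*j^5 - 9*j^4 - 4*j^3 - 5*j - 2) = 3*j^5 + 9*j^4 - 5*j^3 - 9*j^2 + 11*j - 7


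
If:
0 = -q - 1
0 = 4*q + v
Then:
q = -1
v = 4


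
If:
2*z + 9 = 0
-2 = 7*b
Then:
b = -2/7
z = -9/2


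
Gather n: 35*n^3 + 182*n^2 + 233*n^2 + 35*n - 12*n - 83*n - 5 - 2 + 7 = 35*n^3 + 415*n^2 - 60*n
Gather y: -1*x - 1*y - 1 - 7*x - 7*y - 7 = -8*x - 8*y - 8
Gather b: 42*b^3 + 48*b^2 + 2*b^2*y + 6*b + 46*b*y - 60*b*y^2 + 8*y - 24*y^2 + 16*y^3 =42*b^3 + b^2*(2*y + 48) + b*(-60*y^2 + 46*y + 6) + 16*y^3 - 24*y^2 + 8*y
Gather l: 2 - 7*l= 2 - 7*l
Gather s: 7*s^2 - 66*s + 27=7*s^2 - 66*s + 27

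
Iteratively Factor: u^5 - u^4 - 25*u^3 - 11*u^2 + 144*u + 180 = (u - 3)*(u^4 + 2*u^3 - 19*u^2 - 68*u - 60) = (u - 3)*(u + 2)*(u^3 - 19*u - 30) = (u - 5)*(u - 3)*(u + 2)*(u^2 + 5*u + 6) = (u - 5)*(u - 3)*(u + 2)*(u + 3)*(u + 2)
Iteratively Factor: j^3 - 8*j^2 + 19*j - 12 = (j - 4)*(j^2 - 4*j + 3) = (j - 4)*(j - 1)*(j - 3)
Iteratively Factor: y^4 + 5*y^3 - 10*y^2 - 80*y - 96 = (y + 3)*(y^3 + 2*y^2 - 16*y - 32) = (y - 4)*(y + 3)*(y^2 + 6*y + 8) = (y - 4)*(y + 2)*(y + 3)*(y + 4)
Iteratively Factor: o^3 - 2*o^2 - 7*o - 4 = (o + 1)*(o^2 - 3*o - 4) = (o + 1)^2*(o - 4)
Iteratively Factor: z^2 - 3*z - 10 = (z + 2)*(z - 5)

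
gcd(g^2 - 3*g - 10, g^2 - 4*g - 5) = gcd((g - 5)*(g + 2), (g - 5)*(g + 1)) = g - 5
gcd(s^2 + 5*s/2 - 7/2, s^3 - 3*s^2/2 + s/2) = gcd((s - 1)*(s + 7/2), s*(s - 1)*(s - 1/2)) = s - 1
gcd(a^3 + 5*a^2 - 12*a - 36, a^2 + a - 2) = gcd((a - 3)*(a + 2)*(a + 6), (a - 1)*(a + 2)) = a + 2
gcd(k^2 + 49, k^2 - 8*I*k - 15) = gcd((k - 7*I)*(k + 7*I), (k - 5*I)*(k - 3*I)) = 1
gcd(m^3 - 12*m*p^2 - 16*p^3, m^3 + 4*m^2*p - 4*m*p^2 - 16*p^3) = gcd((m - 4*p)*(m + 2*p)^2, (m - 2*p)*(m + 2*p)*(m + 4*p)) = m + 2*p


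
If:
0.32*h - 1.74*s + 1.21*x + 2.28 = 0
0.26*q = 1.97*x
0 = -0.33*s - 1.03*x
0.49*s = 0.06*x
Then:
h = -7.12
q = 0.00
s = 0.00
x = 0.00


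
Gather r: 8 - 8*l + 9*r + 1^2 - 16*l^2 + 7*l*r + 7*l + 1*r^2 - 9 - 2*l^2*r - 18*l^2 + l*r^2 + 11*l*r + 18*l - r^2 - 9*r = -34*l^2 + l*r^2 + 17*l + r*(-2*l^2 + 18*l)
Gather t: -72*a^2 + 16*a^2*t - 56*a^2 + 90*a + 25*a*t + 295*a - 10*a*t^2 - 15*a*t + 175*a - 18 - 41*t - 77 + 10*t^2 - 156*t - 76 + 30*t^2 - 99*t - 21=-128*a^2 + 560*a + t^2*(40 - 10*a) + t*(16*a^2 + 10*a - 296) - 192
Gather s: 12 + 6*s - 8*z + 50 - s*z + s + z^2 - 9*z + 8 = s*(7 - z) + z^2 - 17*z + 70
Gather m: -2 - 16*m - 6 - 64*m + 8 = -80*m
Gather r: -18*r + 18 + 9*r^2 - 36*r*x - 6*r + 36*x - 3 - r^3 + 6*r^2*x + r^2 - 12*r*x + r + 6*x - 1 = -r^3 + r^2*(6*x + 10) + r*(-48*x - 23) + 42*x + 14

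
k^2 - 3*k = k*(k - 3)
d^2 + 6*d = d*(d + 6)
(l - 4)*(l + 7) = l^2 + 3*l - 28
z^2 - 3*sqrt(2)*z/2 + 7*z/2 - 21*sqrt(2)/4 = (z + 7/2)*(z - 3*sqrt(2)/2)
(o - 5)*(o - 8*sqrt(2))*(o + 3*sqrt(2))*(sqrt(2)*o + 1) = sqrt(2)*o^4 - 9*o^3 - 5*sqrt(2)*o^3 - 53*sqrt(2)*o^2 + 45*o^2 - 48*o + 265*sqrt(2)*o + 240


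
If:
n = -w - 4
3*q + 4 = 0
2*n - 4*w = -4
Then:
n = -10/3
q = -4/3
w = -2/3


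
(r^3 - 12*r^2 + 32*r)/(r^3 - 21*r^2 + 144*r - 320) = r*(r - 4)/(r^2 - 13*r + 40)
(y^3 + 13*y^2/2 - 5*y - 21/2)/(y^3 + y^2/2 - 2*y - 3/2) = (y + 7)/(y + 1)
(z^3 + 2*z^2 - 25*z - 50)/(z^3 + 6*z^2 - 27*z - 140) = (z^2 + 7*z + 10)/(z^2 + 11*z + 28)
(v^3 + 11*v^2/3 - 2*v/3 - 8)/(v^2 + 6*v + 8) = (v^2 + 5*v/3 - 4)/(v + 4)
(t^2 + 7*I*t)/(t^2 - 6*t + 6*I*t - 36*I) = t*(t + 7*I)/(t^2 + 6*t*(-1 + I) - 36*I)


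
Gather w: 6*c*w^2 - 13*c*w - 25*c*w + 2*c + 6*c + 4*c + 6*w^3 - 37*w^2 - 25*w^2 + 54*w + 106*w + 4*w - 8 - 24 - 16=12*c + 6*w^3 + w^2*(6*c - 62) + w*(164 - 38*c) - 48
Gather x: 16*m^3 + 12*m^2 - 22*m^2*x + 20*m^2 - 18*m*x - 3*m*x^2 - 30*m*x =16*m^3 + 32*m^2 - 3*m*x^2 + x*(-22*m^2 - 48*m)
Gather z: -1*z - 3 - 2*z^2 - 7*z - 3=-2*z^2 - 8*z - 6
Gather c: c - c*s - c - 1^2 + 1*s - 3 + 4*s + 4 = -c*s + 5*s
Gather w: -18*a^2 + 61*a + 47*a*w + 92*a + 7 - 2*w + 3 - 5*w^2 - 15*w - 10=-18*a^2 + 153*a - 5*w^2 + w*(47*a - 17)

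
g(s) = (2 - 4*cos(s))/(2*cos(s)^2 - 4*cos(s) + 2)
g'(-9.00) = 0.11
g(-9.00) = 0.77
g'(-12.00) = 237.87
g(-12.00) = -28.21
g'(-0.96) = -12.11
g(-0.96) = -0.81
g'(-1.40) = -0.59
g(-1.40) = 0.96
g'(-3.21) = -0.02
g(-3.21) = 0.75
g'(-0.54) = -306.13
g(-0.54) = -35.33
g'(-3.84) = -0.18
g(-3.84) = 0.81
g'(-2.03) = 0.26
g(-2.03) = 0.91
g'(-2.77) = 0.09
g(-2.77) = 0.77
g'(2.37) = -0.20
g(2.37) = 0.83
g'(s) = (2 - 4*cos(s))*(4*sin(s)*cos(s) - 4*sin(s))/(2*cos(s)^2 - 4*cos(s) + 2)^2 + 4*sin(s)/(2*cos(s)^2 - 4*cos(s) + 2) = -sin(2*s)/(cos(s) - 1)^3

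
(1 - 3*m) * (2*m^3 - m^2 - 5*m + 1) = -6*m^4 + 5*m^3 + 14*m^2 - 8*m + 1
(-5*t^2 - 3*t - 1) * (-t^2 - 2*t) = 5*t^4 + 13*t^3 + 7*t^2 + 2*t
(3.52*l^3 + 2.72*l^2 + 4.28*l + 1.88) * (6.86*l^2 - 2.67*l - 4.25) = 24.1472*l^5 + 9.2608*l^4 + 7.1384*l^3 - 10.0908*l^2 - 23.2096*l - 7.99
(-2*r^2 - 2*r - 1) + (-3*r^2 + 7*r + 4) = -5*r^2 + 5*r + 3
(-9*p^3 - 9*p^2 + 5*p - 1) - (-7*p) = -9*p^3 - 9*p^2 + 12*p - 1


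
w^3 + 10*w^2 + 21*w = w*(w + 3)*(w + 7)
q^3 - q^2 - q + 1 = (q - 1)^2*(q + 1)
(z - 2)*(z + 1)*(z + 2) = z^3 + z^2 - 4*z - 4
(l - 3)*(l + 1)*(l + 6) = l^3 + 4*l^2 - 15*l - 18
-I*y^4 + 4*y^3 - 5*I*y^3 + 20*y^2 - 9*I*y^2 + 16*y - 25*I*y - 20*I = (y + 4)*(y - I)*(y + 5*I)*(-I*y - I)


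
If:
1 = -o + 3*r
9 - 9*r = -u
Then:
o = u/3 + 2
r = u/9 + 1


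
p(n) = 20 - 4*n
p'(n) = -4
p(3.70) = 5.20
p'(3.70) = -4.00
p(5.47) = -1.88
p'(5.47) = -4.00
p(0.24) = 19.04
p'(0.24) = -4.00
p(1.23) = 15.08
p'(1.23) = -4.00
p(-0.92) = 23.68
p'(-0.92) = -4.00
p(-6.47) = 45.88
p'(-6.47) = -4.00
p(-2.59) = 30.36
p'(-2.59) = -4.00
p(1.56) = 13.76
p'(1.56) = -4.00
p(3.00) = 8.00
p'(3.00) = -4.00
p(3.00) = 8.00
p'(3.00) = -4.00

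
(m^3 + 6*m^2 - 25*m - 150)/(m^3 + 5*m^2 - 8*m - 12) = (m^2 - 25)/(m^2 - m - 2)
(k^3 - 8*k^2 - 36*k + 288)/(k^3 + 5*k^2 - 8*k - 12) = (k^2 - 14*k + 48)/(k^2 - k - 2)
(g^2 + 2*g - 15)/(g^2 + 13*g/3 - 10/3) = 3*(g - 3)/(3*g - 2)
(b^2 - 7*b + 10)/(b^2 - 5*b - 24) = (-b^2 + 7*b - 10)/(-b^2 + 5*b + 24)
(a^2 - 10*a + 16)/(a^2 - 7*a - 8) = (a - 2)/(a + 1)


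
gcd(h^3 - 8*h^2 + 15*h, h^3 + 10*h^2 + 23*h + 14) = 1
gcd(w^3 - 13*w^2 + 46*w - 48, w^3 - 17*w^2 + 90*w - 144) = w^2 - 11*w + 24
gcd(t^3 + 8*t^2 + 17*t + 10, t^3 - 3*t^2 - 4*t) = t + 1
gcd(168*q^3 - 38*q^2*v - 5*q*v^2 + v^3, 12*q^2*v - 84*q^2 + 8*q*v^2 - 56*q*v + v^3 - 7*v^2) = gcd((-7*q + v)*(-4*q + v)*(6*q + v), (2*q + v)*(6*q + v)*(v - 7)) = 6*q + v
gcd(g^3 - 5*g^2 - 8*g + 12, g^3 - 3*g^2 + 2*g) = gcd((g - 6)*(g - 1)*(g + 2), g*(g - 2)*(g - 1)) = g - 1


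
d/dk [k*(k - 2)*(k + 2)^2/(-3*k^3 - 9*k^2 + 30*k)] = (-k^2 - 10*k - 16)/(3*(k^2 + 10*k + 25))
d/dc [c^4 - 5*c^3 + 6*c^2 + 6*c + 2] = 4*c^3 - 15*c^2 + 12*c + 6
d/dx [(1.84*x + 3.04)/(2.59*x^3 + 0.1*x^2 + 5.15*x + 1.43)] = (4.7656*x^3 + 0.184*x^2 + 9.476*x - (1.84*x + 3.04)*(7.77*x^2 + 0.2*x + 5.15) + 2.6312)/(2.59*x^3 + 0.1*x^2 + 5.15*x + 1.43)^2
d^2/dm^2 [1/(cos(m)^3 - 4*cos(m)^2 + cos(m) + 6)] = ((7*cos(m) - 32*cos(2*m) + 9*cos(3*m))*(cos(m)^3 - 4*cos(m)^2 + cos(m) + 6)/4 + 2*(3*cos(m)^2 - 8*cos(m) + 1)^2*sin(m)^2)/(cos(m)^3 - 4*cos(m)^2 + cos(m) + 6)^3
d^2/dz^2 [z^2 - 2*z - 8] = 2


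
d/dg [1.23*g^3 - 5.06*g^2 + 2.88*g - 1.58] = 3.69*g^2 - 10.12*g + 2.88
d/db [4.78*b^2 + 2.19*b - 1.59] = 9.56*b + 2.19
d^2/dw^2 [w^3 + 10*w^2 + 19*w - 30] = 6*w + 20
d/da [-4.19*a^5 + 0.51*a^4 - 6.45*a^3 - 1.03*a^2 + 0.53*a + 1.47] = -20.95*a^4 + 2.04*a^3 - 19.35*a^2 - 2.06*a + 0.53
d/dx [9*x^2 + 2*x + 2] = 18*x + 2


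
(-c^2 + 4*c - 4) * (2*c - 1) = -2*c^3 + 9*c^2 - 12*c + 4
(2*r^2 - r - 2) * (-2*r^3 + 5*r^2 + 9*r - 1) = -4*r^5 + 12*r^4 + 17*r^3 - 21*r^2 - 17*r + 2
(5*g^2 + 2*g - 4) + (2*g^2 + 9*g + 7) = 7*g^2 + 11*g + 3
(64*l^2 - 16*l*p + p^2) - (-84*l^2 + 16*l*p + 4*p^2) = 148*l^2 - 32*l*p - 3*p^2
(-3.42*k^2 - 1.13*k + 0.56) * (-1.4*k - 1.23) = 4.788*k^3 + 5.7886*k^2 + 0.6059*k - 0.6888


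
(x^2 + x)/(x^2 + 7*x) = (x + 1)/(x + 7)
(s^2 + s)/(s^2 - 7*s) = (s + 1)/(s - 7)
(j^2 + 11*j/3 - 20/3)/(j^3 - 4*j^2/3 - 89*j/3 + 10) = (3*j - 4)/(3*j^2 - 19*j + 6)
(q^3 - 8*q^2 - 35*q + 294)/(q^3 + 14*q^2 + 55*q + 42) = (q^2 - 14*q + 49)/(q^2 + 8*q + 7)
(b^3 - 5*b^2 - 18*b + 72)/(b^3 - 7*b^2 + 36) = (b + 4)/(b + 2)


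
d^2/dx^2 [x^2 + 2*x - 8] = 2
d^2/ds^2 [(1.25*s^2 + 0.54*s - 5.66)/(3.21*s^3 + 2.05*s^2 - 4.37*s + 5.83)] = (25.76025*s^6 + 33.385284*s^5 - 573.325902*s^4 - 881.345464*s^3 + 122.758878*s^2 + 901.045428*s + 31.60159)/(33.076161*s^9 + 63.370215*s^8 - 94.616676*s^7 + 16.293124*s^6 + 358.994262*s^5 - 299.741286*s^4 - 69.508676*s^3 + 543.036516*s^2 - 445.594479*s + 198.155287)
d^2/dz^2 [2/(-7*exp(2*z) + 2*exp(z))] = 4*((7*exp(z) - 2)*(14*exp(z) - 1) - 4*(7*exp(z) - 1)^2)*exp(-z)/(7*exp(z) - 2)^3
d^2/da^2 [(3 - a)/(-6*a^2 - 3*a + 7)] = 6*((5 - 6*a)*(6*a^2 + 3*a - 7) + 3*(a - 3)*(4*a + 1)^2)/(6*a^2 + 3*a - 7)^3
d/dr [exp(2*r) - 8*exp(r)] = 2*(exp(r) - 4)*exp(r)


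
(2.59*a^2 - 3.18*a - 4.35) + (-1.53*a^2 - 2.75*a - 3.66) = 1.06*a^2 - 5.93*a - 8.01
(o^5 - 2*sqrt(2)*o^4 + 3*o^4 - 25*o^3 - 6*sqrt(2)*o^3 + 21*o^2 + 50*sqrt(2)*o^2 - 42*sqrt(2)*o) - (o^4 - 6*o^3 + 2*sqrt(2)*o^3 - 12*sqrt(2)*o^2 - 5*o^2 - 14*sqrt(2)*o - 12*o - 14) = o^5 - 2*sqrt(2)*o^4 + 2*o^4 - 19*o^3 - 8*sqrt(2)*o^3 + 26*o^2 + 62*sqrt(2)*o^2 - 28*sqrt(2)*o + 12*o + 14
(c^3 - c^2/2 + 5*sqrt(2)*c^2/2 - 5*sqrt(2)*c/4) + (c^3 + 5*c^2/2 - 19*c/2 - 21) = 2*c^3 + 2*c^2 + 5*sqrt(2)*c^2/2 - 19*c/2 - 5*sqrt(2)*c/4 - 21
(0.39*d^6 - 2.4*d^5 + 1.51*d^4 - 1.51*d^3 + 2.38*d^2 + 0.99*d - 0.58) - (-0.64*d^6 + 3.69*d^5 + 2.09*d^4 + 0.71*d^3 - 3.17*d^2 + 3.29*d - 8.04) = 1.03*d^6 - 6.09*d^5 - 0.58*d^4 - 2.22*d^3 + 5.55*d^2 - 2.3*d + 7.46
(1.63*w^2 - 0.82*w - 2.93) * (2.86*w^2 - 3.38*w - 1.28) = 4.6618*w^4 - 7.8546*w^3 - 7.6946*w^2 + 10.953*w + 3.7504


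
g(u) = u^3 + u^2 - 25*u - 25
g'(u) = 3*u^2 + 2*u - 25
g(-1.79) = 17.22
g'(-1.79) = -18.97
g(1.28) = -53.26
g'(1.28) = -17.52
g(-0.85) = -3.64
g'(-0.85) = -24.53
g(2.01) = -63.09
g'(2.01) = -8.86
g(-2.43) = 27.31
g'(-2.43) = -12.15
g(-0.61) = -9.60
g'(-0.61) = -25.10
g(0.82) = -44.28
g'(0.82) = -21.34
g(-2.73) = 30.36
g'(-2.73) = -8.10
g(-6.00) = -55.00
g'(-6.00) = 71.00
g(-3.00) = 32.00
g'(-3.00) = -4.00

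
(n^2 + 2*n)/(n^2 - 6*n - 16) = n/(n - 8)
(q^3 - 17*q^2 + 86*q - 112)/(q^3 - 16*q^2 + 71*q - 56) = (q - 2)/(q - 1)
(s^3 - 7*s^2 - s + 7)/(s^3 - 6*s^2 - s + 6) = (s - 7)/(s - 6)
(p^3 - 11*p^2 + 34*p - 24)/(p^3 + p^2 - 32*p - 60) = (p^2 - 5*p + 4)/(p^2 + 7*p + 10)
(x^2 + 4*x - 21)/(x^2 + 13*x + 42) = (x - 3)/(x + 6)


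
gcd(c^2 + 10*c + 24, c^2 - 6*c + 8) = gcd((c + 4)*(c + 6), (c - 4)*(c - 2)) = 1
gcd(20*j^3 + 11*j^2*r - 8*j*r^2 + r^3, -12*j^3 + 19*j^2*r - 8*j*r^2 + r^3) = -4*j + r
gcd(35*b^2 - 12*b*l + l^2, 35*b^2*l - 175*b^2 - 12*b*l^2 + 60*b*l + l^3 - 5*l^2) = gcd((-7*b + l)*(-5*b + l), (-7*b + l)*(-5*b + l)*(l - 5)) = 35*b^2 - 12*b*l + l^2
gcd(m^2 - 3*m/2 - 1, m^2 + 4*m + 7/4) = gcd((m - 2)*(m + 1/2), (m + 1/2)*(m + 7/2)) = m + 1/2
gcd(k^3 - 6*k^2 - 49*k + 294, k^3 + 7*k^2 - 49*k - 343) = k^2 - 49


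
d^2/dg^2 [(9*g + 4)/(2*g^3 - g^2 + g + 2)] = 2*((9*g + 4)*(6*g^2 - 2*g + 1)^2 + (-54*g^2 + 18*g - (6*g - 1)*(9*g + 4) - 9)*(2*g^3 - g^2 + g + 2))/(2*g^3 - g^2 + g + 2)^3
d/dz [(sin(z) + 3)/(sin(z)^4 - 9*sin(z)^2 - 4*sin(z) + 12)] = 3*(sin(z)*cos(z)^2 + 6*sin(z) + 2*cos(z)^2 + 2)*cos(z)/((sin(z) - 3)^2*(sin(z) - 1)^2*(sin(z) + 2)^3)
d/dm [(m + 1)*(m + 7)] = 2*m + 8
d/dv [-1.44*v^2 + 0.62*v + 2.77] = 0.62 - 2.88*v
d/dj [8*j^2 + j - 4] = 16*j + 1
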